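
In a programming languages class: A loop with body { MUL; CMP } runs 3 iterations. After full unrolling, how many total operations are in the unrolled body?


Loop body operations: MUL, CMP (2 ops per iteration)
Unrolling 3 iterations:
  Iteration 1: MUL, CMP (2 ops)
  Iteration 2: MUL, CMP (2 ops)
  Iteration 3: MUL, CMP (2 ops)
Total: 3 iterations * 2 ops/iter = 6 operations

6


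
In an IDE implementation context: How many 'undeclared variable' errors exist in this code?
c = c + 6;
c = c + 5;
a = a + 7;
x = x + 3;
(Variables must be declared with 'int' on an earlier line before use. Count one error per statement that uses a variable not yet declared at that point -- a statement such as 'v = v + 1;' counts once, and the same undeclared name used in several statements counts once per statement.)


Scanning code line by line:
  Line 1: use 'c' -> ERROR (undeclared)
  Line 2: use 'c' -> ERROR (undeclared)
  Line 3: use 'a' -> ERROR (undeclared)
  Line 4: use 'x' -> ERROR (undeclared)
Total undeclared variable errors: 4

4


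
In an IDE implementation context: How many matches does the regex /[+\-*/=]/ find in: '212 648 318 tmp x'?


Pattern: /[+\-*/=]/ (operators)
Input: '212 648 318 tmp x'
Scanning for matches:
Total matches: 0

0


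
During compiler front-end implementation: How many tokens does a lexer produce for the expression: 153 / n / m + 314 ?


Scanning '153 / n / m + 314'
Token 1: '153' -> integer_literal
Token 2: '/' -> operator
Token 3: 'n' -> identifier
Token 4: '/' -> operator
Token 5: 'm' -> identifier
Token 6: '+' -> operator
Token 7: '314' -> integer_literal
Total tokens: 7

7


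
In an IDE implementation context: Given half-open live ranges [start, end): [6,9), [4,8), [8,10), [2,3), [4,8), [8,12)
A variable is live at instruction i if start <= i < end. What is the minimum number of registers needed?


Live ranges:
  Var0: [6, 9)
  Var1: [4, 8)
  Var2: [8, 10)
  Var3: [2, 3)
  Var4: [4, 8)
  Var5: [8, 12)
Sweep-line events (position, delta, active):
  pos=2 start -> active=1
  pos=3 end -> active=0
  pos=4 start -> active=1
  pos=4 start -> active=2
  pos=6 start -> active=3
  pos=8 end -> active=2
  pos=8 end -> active=1
  pos=8 start -> active=2
  pos=8 start -> active=3
  pos=9 end -> active=2
  pos=10 end -> active=1
  pos=12 end -> active=0
Maximum simultaneous active: 3
Minimum registers needed: 3

3


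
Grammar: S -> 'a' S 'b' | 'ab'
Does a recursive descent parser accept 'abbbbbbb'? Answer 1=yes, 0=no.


Grammar accepts strings of the form a^n b^n (n >= 1)
Word: 'abbbbbbb'
Counting: 1 a's and 7 b's
Check: 1 == 7? No
Mismatch: a-count != b-count
Rejected

0


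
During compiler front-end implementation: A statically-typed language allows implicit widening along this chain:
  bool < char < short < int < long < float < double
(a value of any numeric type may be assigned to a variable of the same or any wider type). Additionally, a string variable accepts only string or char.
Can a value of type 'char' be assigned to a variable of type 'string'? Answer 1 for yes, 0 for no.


Target variable type: string
Source value type: char
Rule: string accepts only {string, char}
  source 'char' in {string, char}? Yes
Result: 1

1


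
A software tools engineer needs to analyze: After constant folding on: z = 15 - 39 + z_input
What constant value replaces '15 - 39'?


Identifying constant sub-expression:
  Original: z = 15 - 39 + z_input
  15 and 39 are both compile-time constants
  Evaluating: 15 - 39 = -24
  After folding: z = -24 + z_input

-24


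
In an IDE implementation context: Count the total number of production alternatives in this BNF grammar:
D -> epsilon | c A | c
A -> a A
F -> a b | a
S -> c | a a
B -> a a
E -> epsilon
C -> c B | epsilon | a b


Counting alternatives per rule:
  D: 3 alternative(s)
  A: 1 alternative(s)
  F: 2 alternative(s)
  S: 2 alternative(s)
  B: 1 alternative(s)
  E: 1 alternative(s)
  C: 3 alternative(s)
Sum: 3 + 1 + 2 + 2 + 1 + 1 + 3 = 13

13


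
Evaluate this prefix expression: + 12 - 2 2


Parsing prefix expression: + 12 - 2 2
Step 1: Innermost operation '- 2 2'
  2 - 2 = 0
Step 2: Outer operation '+ 12 [0]'
  12 + 0 = 12

12


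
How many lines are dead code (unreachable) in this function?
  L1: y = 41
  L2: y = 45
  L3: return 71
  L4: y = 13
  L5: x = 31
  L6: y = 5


Analyzing control flow:
  L1: reachable (before return)
  L2: reachable (before return)
  L3: reachable (return statement)
  L4: DEAD (after return at L3)
  L5: DEAD (after return at L3)
  L6: DEAD (after return at L3)
Return at L3, total lines = 6
Dead lines: L4 through L6
Count: 3

3


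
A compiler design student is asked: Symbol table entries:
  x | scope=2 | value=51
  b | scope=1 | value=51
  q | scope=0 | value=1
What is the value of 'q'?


Searching symbol table for 'q':
  x | scope=2 | value=51
  b | scope=1 | value=51
  q | scope=0 | value=1 <- MATCH
Found 'q' at scope 0 with value 1

1


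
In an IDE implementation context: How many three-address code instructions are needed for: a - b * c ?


Expression: a - b * c
Generating three-address code (respecting * over +/- precedence):
  Instruction 1: t1 = b * c
  Instruction 2: t2 = a - t1
Total instructions: 2

2


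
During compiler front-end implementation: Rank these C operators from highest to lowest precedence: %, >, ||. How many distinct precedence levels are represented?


Looking up precedence for each operator:
  % -> precedence 6
  > -> precedence 4
  || -> precedence 1
Sorted highest to lowest: %, >, ||
Distinct precedence values: [6, 4, 1]
Number of distinct levels: 3

3


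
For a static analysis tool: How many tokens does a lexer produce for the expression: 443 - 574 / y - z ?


Scanning '443 - 574 / y - z'
Token 1: '443' -> integer_literal
Token 2: '-' -> operator
Token 3: '574' -> integer_literal
Token 4: '/' -> operator
Token 5: 'y' -> identifier
Token 6: '-' -> operator
Token 7: 'z' -> identifier
Total tokens: 7

7


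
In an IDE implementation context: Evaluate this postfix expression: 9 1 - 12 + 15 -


Processing tokens left to right:
Push 9, Push 1
Pop 9 and 1, compute 9 - 1 = 8, push 8
Push 12
Pop 8 and 12, compute 8 + 12 = 20, push 20
Push 15
Pop 20 and 15, compute 20 - 15 = 5, push 5
Stack result: 5

5


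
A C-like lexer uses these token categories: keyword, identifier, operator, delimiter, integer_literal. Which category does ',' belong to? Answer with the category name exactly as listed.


Token: ','
Checking categories:
  identifier: no
  integer_literal: no
  operator: no
  keyword: no
  delimiter: YES
Category: delimiter

delimiter


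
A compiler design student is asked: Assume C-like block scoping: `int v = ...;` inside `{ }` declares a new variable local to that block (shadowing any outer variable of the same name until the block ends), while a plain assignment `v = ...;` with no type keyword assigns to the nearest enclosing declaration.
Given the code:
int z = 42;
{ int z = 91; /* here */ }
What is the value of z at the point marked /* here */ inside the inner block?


Analyzing scoping rules:
Outer scope: declares z = 42
Inner block: 'int z = 91;' declares a NEW z that shadows the outer one
Inside the block the inner declaration is in scope -> 91
Result: 91

91


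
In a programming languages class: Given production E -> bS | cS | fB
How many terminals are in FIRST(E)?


Production: E -> bS | cS | fB
Examining each alternative for leading terminals:
  E -> bS : first terminal = 'b'
  E -> cS : first terminal = 'c'
  E -> fB : first terminal = 'f'
FIRST(E) = {b, c, f}
Count: 3

3


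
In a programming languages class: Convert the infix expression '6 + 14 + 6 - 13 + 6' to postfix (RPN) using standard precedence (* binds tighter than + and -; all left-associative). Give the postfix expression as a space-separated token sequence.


Applying the shunting-yard algorithm:
  Operand 6 -> output
  Push '+' onto operator stack -> op-stack: [+]
  Operand 14 -> output
  See '+' (prec 1); top '+' (prec 1) >= it -> pop '+' to output
  Push '+' onto operator stack -> op-stack: [+]
  Operand 6 -> output
  See '-' (prec 1); top '+' (prec 1) >= it -> pop '+' to output
  Push '-' onto operator stack -> op-stack: [-]
  Operand 13 -> output
  See '+' (prec 1); top '-' (prec 1) >= it -> pop '-' to output
  Push '+' onto operator stack -> op-stack: [+]
  Operand 6 -> output
  End of input: pop '+' to output
Postfix result: 6 14 + 6 + 13 - 6 +

6 14 + 6 + 13 - 6 +


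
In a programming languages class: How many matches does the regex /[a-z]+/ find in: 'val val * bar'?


Pattern: /[a-z]+/ (identifiers)
Input: 'val val * bar'
Scanning for matches:
  Match 1: 'val'
  Match 2: 'val'
  Match 3: 'bar'
Total matches: 3

3


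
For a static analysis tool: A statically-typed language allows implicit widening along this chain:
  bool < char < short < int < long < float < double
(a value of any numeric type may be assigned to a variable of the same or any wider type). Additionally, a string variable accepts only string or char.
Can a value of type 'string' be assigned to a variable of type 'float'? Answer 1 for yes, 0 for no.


Target variable type: float
Source value type: string
Rule: string cannot widen to any numeric type
Result: 0

0


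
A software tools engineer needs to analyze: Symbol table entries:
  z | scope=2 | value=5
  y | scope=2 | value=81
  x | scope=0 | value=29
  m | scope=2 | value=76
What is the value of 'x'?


Searching symbol table for 'x':
  z | scope=2 | value=5
  y | scope=2 | value=81
  x | scope=0 | value=29 <- MATCH
  m | scope=2 | value=76
Found 'x' at scope 0 with value 29

29


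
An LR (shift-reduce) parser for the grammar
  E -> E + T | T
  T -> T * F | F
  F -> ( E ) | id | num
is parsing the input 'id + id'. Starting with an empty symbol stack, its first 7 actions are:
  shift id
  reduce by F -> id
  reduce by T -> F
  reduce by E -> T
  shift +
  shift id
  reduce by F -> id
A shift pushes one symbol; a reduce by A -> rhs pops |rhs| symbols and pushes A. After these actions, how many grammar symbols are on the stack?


Tracking the symbol stack through each action:
  Action 1: shift 'id' : push -> stack = [id] (size 1)
  Action 2: reduce by F -> id : pop 1, push F -> stack = [F] (size 1)
  Action 3: reduce by T -> F : pop 1, push T -> stack = [T] (size 1)
  Action 4: reduce by E -> T : pop 1, push E -> stack = [E] (size 1)
  Action 5: shift '+' : push -> stack = [E, +] (size 2)
  Action 6: shift 'id' : push -> stack = [E, +, id] (size 3)
  Action 7: reduce by F -> id : pop 1, push F -> stack = [E, +, F] (size 3)
Final stack size: 3

3


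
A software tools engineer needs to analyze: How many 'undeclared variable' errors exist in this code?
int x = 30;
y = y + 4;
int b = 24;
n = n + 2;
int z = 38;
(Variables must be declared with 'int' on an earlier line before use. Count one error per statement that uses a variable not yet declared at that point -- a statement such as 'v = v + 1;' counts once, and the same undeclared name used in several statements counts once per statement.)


Scanning code line by line:
  Line 1: declare 'x' -> declared = ['x']
  Line 2: use 'y' -> ERROR (undeclared)
  Line 3: declare 'b' -> declared = ['b', 'x']
  Line 4: use 'n' -> ERROR (undeclared)
  Line 5: declare 'z' -> declared = ['b', 'x', 'z']
Total undeclared variable errors: 2

2


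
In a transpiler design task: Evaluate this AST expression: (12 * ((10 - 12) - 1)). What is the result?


Expression: (12 * ((10 - 12) - 1))
Evaluating step by step:
  10 - 12 = -2
  -2 - 1 = -3
  12 * -3 = -36
Result: -36

-36


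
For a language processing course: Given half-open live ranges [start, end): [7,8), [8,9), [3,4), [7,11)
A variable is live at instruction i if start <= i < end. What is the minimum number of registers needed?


Live ranges:
  Var0: [7, 8)
  Var1: [8, 9)
  Var2: [3, 4)
  Var3: [7, 11)
Sweep-line events (position, delta, active):
  pos=3 start -> active=1
  pos=4 end -> active=0
  pos=7 start -> active=1
  pos=7 start -> active=2
  pos=8 end -> active=1
  pos=8 start -> active=2
  pos=9 end -> active=1
  pos=11 end -> active=0
Maximum simultaneous active: 2
Minimum registers needed: 2

2


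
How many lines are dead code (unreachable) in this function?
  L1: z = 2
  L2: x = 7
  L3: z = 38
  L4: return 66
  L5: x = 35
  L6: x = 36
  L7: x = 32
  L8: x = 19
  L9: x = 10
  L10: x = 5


Analyzing control flow:
  L1: reachable (before return)
  L2: reachable (before return)
  L3: reachable (before return)
  L4: reachable (return statement)
  L5: DEAD (after return at L4)
  L6: DEAD (after return at L4)
  L7: DEAD (after return at L4)
  L8: DEAD (after return at L4)
  L9: DEAD (after return at L4)
  L10: DEAD (after return at L4)
Return at L4, total lines = 10
Dead lines: L5 through L10
Count: 6

6


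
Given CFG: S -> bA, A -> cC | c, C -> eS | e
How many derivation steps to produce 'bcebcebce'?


Grammar: S -> bA, A -> cC | c, C -> eS | e
Deriving 'bcebcebce':
Step 1: S -> bA => bA
Step 2: A -> cC => bcC
Step 3: C -> eS => bceS
Step 4: S -> bA => bcebA
Step 5: A -> cC => bcebcC
Step 6: C -> eS => bcebceS
Step 7: S -> bA => bcebcebA
Step 8: A -> cC => bcebcebcC
Step 9: C -> e => bcebcebce
Total derivation steps: 9

9


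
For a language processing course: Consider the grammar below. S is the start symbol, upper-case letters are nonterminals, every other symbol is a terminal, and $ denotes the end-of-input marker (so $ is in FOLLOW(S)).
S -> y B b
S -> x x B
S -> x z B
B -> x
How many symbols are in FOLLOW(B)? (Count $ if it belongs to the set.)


S is the start symbol and does not occur in any rule body, so FOLLOW(S) = {$}.
Examining every occurrence of B in a rule body:
  S -> y B b : B is followed by terminal 'b' -> add 'b'
  S -> x x B : B is at the right end -> add FOLLOW(S) = {$}
  S -> x z B : B is at the right end -> add FOLLOW(S) = {$} (already in the set)
  B -> x : B does not occur in the body -> contributes nothing
FOLLOW(B) = {b, $}
Count: 2

2


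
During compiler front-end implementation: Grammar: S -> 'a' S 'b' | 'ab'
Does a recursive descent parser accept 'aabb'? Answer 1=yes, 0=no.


Grammar accepts strings of the form a^n b^n (n >= 1)
Word: 'aabb'
Counting: 2 a's and 2 b's
Check: 2 == 2? Yes
Derivation (S -> aSb applied 1 time(s), then S -> ab): S => aSb => aabb
Accepted

1


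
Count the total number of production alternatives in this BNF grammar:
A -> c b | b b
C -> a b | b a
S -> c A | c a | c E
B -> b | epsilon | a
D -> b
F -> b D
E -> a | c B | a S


Counting alternatives per rule:
  A: 2 alternative(s)
  C: 2 alternative(s)
  S: 3 alternative(s)
  B: 3 alternative(s)
  D: 1 alternative(s)
  F: 1 alternative(s)
  E: 3 alternative(s)
Sum: 2 + 2 + 3 + 3 + 1 + 1 + 3 = 15

15


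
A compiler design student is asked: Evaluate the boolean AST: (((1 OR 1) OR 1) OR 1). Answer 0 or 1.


Step 1: Evaluate inner node
  1 OR 1 = 1
Step 2: Evaluate next node
  1 OR 1 = 1
Step 3: Evaluate root node
  1 OR 1 = 1

1


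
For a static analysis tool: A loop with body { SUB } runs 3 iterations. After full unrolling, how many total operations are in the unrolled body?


Loop body operations: SUB (1 op per iteration)
Unrolling 3 iterations:
  Iteration 1: SUB (1 ops)
  Iteration 2: SUB (1 ops)
  Iteration 3: SUB (1 ops)
Total: 3 iterations * 1 ops/iter = 3 operations

3


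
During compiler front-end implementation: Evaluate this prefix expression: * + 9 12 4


Parsing prefix expression: * + 9 12 4
Step 1: Innermost operation '+ 9 12'
  9 + 12 = 21
Step 2: Outer operation '* [21] 4'
  21 * 4 = 84

84


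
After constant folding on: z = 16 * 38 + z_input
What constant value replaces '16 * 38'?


Identifying constant sub-expression:
  Original: z = 16 * 38 + z_input
  16 and 38 are both compile-time constants
  Evaluating: 16 * 38 = 608
  After folding: z = 608 + z_input

608


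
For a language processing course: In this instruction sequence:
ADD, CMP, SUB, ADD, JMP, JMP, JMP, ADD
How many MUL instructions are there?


Scanning instruction sequence for MUL:
  Position 1: ADD
  Position 2: CMP
  Position 3: SUB
  Position 4: ADD
  Position 5: JMP
  Position 6: JMP
  Position 7: JMP
  Position 8: ADD
Matches at positions: []
Total MUL count: 0

0


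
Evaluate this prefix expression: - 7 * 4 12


Parsing prefix expression: - 7 * 4 12
Step 1: Innermost operation '* 4 12'
  4 * 12 = 48
Step 2: Outer operation '- 7 [48]'
  7 - 48 = -41

-41


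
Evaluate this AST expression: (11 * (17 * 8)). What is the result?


Expression: (11 * (17 * 8))
Evaluating step by step:
  17 * 8 = 136
  11 * 136 = 1496
Result: 1496

1496


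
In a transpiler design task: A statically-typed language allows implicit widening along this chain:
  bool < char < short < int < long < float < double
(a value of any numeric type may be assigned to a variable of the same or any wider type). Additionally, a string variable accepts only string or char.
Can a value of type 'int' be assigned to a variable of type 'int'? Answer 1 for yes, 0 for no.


Target variable type: int
Source value type: int
Numeric ranks: int=3, int=3
Widening allowed iff rank(source) <= rank(target): 3 <= 3? Yes
Result: 1

1


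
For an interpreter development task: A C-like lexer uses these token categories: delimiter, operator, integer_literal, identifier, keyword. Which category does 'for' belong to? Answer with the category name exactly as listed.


Token: 'for'
Checking categories:
  identifier: no
  integer_literal: no
  operator: no
  keyword: YES
  delimiter: no
Category: keyword

keyword


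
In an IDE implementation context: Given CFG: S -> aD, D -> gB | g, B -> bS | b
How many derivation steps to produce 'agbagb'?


Grammar: S -> aD, D -> gB | g, B -> bS | b
Deriving 'agbagb':
Step 1: S -> aD => aD
Step 2: D -> gB => agB
Step 3: B -> bS => agbS
Step 4: S -> aD => agbaD
Step 5: D -> gB => agbagB
Step 6: B -> b => agbagb
Total derivation steps: 6

6


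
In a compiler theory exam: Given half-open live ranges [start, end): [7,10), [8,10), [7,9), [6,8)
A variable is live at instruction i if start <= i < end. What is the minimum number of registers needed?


Live ranges:
  Var0: [7, 10)
  Var1: [8, 10)
  Var2: [7, 9)
  Var3: [6, 8)
Sweep-line events (position, delta, active):
  pos=6 start -> active=1
  pos=7 start -> active=2
  pos=7 start -> active=3
  pos=8 end -> active=2
  pos=8 start -> active=3
  pos=9 end -> active=2
  pos=10 end -> active=1
  pos=10 end -> active=0
Maximum simultaneous active: 3
Minimum registers needed: 3

3


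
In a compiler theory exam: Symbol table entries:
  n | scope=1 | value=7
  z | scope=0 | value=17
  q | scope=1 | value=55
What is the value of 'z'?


Searching symbol table for 'z':
  n | scope=1 | value=7
  z | scope=0 | value=17 <- MATCH
  q | scope=1 | value=55
Found 'z' at scope 0 with value 17

17


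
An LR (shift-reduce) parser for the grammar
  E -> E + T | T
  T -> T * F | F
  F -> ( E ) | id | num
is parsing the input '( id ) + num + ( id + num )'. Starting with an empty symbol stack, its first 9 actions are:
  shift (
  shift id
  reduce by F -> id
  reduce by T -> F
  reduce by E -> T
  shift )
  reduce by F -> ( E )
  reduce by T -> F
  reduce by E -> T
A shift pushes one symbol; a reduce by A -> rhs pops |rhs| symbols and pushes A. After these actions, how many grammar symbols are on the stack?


Tracking the symbol stack through each action:
  Action 1: shift '(' : push -> stack = [(] (size 1)
  Action 2: shift 'id' : push -> stack = [(, id] (size 2)
  Action 3: reduce by F -> id : pop 1, push F -> stack = [(, F] (size 2)
  Action 4: reduce by T -> F : pop 1, push T -> stack = [(, T] (size 2)
  Action 5: reduce by E -> T : pop 1, push E -> stack = [(, E] (size 2)
  Action 6: shift ')' : push -> stack = [(, E, )] (size 3)
  Action 7: reduce by F -> ( E ) : pop 3, push F -> stack = [F] (size 1)
  Action 8: reduce by T -> F : pop 1, push T -> stack = [T] (size 1)
  Action 9: reduce by E -> T : pop 1, push E -> stack = [E] (size 1)
Final stack size: 1

1


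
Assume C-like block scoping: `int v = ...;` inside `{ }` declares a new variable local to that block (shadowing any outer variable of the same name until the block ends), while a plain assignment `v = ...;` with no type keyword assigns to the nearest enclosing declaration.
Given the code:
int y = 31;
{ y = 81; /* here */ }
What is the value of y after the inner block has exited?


Analyzing scoping rules:
Outer scope: declares y = 31
Inner block: 'y = 81;' has no type keyword, so it is an assignment to the outer y (no shadowing)
The assignment changed the outer variable itself, so the new value persists after the block -> 81
Result: 81

81


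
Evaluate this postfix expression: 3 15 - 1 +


Processing tokens left to right:
Push 3, Push 15
Pop 3 and 15, compute 3 - 15 = -12, push -12
Push 1
Pop -12 and 1, compute -12 + 1 = -11, push -11
Stack result: -11

-11


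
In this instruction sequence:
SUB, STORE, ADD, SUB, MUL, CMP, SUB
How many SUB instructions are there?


Scanning instruction sequence for SUB:
  Position 1: SUB <- MATCH
  Position 2: STORE
  Position 3: ADD
  Position 4: SUB <- MATCH
  Position 5: MUL
  Position 6: CMP
  Position 7: SUB <- MATCH
Matches at positions: [1, 4, 7]
Total SUB count: 3

3


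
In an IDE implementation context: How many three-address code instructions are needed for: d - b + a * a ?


Expression: d - b + a * a
Generating three-address code (respecting * over +/- precedence):
  Instruction 1: t1 = a * a
  Instruction 2: t2 = d - b
  Instruction 3: t3 = t2 + t1
Total instructions: 3

3


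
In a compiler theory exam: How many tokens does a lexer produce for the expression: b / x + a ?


Scanning 'b / x + a'
Token 1: 'b' -> identifier
Token 2: '/' -> operator
Token 3: 'x' -> identifier
Token 4: '+' -> operator
Token 5: 'a' -> identifier
Total tokens: 5

5


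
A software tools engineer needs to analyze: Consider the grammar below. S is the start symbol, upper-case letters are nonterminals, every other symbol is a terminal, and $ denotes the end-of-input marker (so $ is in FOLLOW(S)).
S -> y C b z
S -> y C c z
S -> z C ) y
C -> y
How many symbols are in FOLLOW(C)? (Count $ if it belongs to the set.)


S is the start symbol and does not occur in any rule body, so FOLLOW(S) = {$}.
Examining every occurrence of C in a rule body:
  S -> y C b z : C is followed by terminal 'b' -> add 'b'
  S -> y C c z : C is followed by terminal 'c' -> add 'c'
  S -> z C ) y : C is followed by terminal ')' -> add ')'
  C -> y : C does not occur in the body -> contributes nothing
FOLLOW(C) = {), b, c}
Count: 3

3


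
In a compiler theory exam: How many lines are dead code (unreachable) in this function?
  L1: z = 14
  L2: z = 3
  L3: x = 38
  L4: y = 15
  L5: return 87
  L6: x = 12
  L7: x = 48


Analyzing control flow:
  L1: reachable (before return)
  L2: reachable (before return)
  L3: reachable (before return)
  L4: reachable (before return)
  L5: reachable (return statement)
  L6: DEAD (after return at L5)
  L7: DEAD (after return at L5)
Return at L5, total lines = 7
Dead lines: L6 through L7
Count: 2

2


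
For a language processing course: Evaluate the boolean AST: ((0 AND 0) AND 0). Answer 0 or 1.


Step 1: Evaluate inner node
  0 AND 0 = 0
Step 2: Evaluate root node
  0 AND 0 = 0

0


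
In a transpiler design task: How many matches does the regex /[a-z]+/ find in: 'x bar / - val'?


Pattern: /[a-z]+/ (identifiers)
Input: 'x bar / - val'
Scanning for matches:
  Match 1: 'x'
  Match 2: 'bar'
  Match 3: 'val'
Total matches: 3

3


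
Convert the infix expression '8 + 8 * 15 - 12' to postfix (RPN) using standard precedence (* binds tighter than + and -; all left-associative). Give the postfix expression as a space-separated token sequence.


Applying the shunting-yard algorithm:
  Operand 8 -> output
  Push '+' onto operator stack -> op-stack: [+]
  Operand 8 -> output
  Push '*' onto operator stack -> op-stack: [+, *]
  Operand 15 -> output
  See '-' (prec 1); top '*' (prec 2) >= it -> pop '*' to output
  See '-' (prec 1); top '+' (prec 1) >= it -> pop '+' to output
  Push '-' onto operator stack -> op-stack: [-]
  Operand 12 -> output
  End of input: pop '-' to output
Postfix result: 8 8 15 * + 12 -

8 8 15 * + 12 -


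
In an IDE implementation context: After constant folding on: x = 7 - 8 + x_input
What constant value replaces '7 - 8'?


Identifying constant sub-expression:
  Original: x = 7 - 8 + x_input
  7 and 8 are both compile-time constants
  Evaluating: 7 - 8 = -1
  After folding: x = -1 + x_input

-1


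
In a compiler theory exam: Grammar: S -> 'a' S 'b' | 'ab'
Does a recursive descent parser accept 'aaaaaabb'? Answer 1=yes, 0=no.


Grammar accepts strings of the form a^n b^n (n >= 1)
Word: 'aaaaaabb'
Counting: 6 a's and 2 b's
Check: 6 == 2? No
Mismatch: a-count != b-count
Rejected

0


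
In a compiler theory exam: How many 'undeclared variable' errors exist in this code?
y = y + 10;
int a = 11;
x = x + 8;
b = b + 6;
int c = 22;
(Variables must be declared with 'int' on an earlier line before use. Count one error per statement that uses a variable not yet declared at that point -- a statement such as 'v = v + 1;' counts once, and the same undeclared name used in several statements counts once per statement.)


Scanning code line by line:
  Line 1: use 'y' -> ERROR (undeclared)
  Line 2: declare 'a' -> declared = ['a']
  Line 3: use 'x' -> ERROR (undeclared)
  Line 4: use 'b' -> ERROR (undeclared)
  Line 5: declare 'c' -> declared = ['a', 'c']
Total undeclared variable errors: 3

3


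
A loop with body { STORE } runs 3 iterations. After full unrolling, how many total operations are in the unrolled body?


Loop body operations: STORE (1 op per iteration)
Unrolling 3 iterations:
  Iteration 1: STORE (1 ops)
  Iteration 2: STORE (1 ops)
  Iteration 3: STORE (1 ops)
Total: 3 iterations * 1 ops/iter = 3 operations

3


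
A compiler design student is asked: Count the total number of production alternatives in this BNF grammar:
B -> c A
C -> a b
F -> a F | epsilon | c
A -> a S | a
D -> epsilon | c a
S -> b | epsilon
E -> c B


Counting alternatives per rule:
  B: 1 alternative(s)
  C: 1 alternative(s)
  F: 3 alternative(s)
  A: 2 alternative(s)
  D: 2 alternative(s)
  S: 2 alternative(s)
  E: 1 alternative(s)
Sum: 1 + 1 + 3 + 2 + 2 + 2 + 1 = 12

12


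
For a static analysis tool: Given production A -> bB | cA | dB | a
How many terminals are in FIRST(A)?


Production: A -> bB | cA | dB | a
Examining each alternative for leading terminals:
  A -> bB : first terminal = 'b'
  A -> cA : first terminal = 'c'
  A -> dB : first terminal = 'd'
  A -> a : first terminal = 'a'
FIRST(A) = {a, b, c, d}
Count: 4

4


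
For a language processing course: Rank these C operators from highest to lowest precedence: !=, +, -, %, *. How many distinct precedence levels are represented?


Looking up precedence for each operator:
  != -> precedence 3
  + -> precedence 5
  - -> precedence 5
  % -> precedence 6
  * -> precedence 6
Sorted highest to lowest: %, *, +, -, !=
Distinct precedence values: [6, 5, 3]
Number of distinct levels: 3

3


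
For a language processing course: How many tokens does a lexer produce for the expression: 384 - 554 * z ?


Scanning '384 - 554 * z'
Token 1: '384' -> integer_literal
Token 2: '-' -> operator
Token 3: '554' -> integer_literal
Token 4: '*' -> operator
Token 5: 'z' -> identifier
Total tokens: 5

5


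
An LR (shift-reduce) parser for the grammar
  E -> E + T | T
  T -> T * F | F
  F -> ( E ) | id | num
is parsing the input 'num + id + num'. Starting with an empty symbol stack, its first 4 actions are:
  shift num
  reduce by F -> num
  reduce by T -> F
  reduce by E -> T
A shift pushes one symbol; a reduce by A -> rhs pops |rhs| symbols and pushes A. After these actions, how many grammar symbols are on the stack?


Tracking the symbol stack through each action:
  Action 1: shift 'num' : push -> stack = [num] (size 1)
  Action 2: reduce by F -> num : pop 1, push F -> stack = [F] (size 1)
  Action 3: reduce by T -> F : pop 1, push T -> stack = [T] (size 1)
  Action 4: reduce by E -> T : pop 1, push E -> stack = [E] (size 1)
Final stack size: 1

1


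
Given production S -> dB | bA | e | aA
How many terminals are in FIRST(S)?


Production: S -> dB | bA | e | aA
Examining each alternative for leading terminals:
  S -> dB : first terminal = 'd'
  S -> bA : first terminal = 'b'
  S -> e : first terminal = 'e'
  S -> aA : first terminal = 'a'
FIRST(S) = {a, b, d, e}
Count: 4

4


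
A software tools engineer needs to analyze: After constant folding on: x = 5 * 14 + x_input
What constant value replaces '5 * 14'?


Identifying constant sub-expression:
  Original: x = 5 * 14 + x_input
  5 and 14 are both compile-time constants
  Evaluating: 5 * 14 = 70
  After folding: x = 70 + x_input

70


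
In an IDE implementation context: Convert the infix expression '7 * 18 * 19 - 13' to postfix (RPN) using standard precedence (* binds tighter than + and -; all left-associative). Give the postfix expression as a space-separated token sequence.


Applying the shunting-yard algorithm:
  Operand 7 -> output
  Push '*' onto operator stack -> op-stack: [*]
  Operand 18 -> output
  See '*' (prec 2); top '*' (prec 2) >= it -> pop '*' to output
  Push '*' onto operator stack -> op-stack: [*]
  Operand 19 -> output
  See '-' (prec 1); top '*' (prec 2) >= it -> pop '*' to output
  Push '-' onto operator stack -> op-stack: [-]
  Operand 13 -> output
  End of input: pop '-' to output
Postfix result: 7 18 * 19 * 13 -

7 18 * 19 * 13 -


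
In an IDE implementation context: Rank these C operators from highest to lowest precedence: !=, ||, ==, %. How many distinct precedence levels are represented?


Looking up precedence for each operator:
  != -> precedence 3
  || -> precedence 1
  == -> precedence 3
  % -> precedence 6
Sorted highest to lowest: %, !=, ==, ||
Distinct precedence values: [6, 3, 1]
Number of distinct levels: 3

3


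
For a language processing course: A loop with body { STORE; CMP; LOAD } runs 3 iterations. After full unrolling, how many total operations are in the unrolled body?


Loop body operations: STORE, CMP, LOAD (3 ops per iteration)
Unrolling 3 iterations:
  Iteration 1: STORE, CMP, LOAD (3 ops)
  Iteration 2: STORE, CMP, LOAD (3 ops)
  Iteration 3: STORE, CMP, LOAD (3 ops)
Total: 3 iterations * 3 ops/iter = 9 operations

9


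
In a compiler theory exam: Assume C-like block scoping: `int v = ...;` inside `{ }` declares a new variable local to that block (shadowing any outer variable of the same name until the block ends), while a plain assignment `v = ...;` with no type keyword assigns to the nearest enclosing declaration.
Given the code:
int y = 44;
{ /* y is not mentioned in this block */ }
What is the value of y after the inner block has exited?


Analyzing scoping rules:
Outer scope: declares y = 44
Inner block: y is neither redeclared nor assigned -> unchanged
After the block -> 44
Result: 44

44


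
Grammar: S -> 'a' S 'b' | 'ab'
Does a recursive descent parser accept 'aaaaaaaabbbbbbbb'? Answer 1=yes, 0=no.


Grammar accepts strings of the form a^n b^n (n >= 1)
Word: 'aaaaaaaabbbbbbbb'
Counting: 8 a's and 8 b's
Check: 8 == 8? Yes
Derivation (S -> aSb applied 7 time(s), then S -> ab): S => aSb => aaSbb => aaaSbbb => aaaaSbbbb => aaaaaSbbbbb => aaaaaaSbbbbbb => aaaaaaaSbbbbbbb => aaaaaaaabbbbbbbb
Accepted

1


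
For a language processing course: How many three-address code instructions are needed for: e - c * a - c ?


Expression: e - c * a - c
Generating three-address code (respecting * over +/- precedence):
  Instruction 1: t1 = c * a
  Instruction 2: t2 = e - t1
  Instruction 3: t3 = t2 - c
Total instructions: 3

3


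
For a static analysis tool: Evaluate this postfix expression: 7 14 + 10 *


Processing tokens left to right:
Push 7, Push 14
Pop 7 and 14, compute 7 + 14 = 21, push 21
Push 10
Pop 21 and 10, compute 21 * 10 = 210, push 210
Stack result: 210

210


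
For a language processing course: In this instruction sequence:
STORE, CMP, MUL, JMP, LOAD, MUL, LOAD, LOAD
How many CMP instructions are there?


Scanning instruction sequence for CMP:
  Position 1: STORE
  Position 2: CMP <- MATCH
  Position 3: MUL
  Position 4: JMP
  Position 5: LOAD
  Position 6: MUL
  Position 7: LOAD
  Position 8: LOAD
Matches at positions: [2]
Total CMP count: 1

1


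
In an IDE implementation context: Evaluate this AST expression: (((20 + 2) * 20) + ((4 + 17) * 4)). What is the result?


Expression: (((20 + 2) * 20) + ((4 + 17) * 4))
Evaluating step by step:
  20 + 2 = 22
  22 * 20 = 440
  4 + 17 = 21
  21 * 4 = 84
  440 + 84 = 524
Result: 524

524


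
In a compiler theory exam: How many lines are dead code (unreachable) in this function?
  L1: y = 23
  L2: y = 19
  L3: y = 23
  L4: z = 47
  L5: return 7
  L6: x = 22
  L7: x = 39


Analyzing control flow:
  L1: reachable (before return)
  L2: reachable (before return)
  L3: reachable (before return)
  L4: reachable (before return)
  L5: reachable (return statement)
  L6: DEAD (after return at L5)
  L7: DEAD (after return at L5)
Return at L5, total lines = 7
Dead lines: L6 through L7
Count: 2

2


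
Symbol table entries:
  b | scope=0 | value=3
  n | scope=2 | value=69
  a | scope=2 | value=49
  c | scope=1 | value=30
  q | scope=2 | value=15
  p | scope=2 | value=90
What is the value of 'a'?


Searching symbol table for 'a':
  b | scope=0 | value=3
  n | scope=2 | value=69
  a | scope=2 | value=49 <- MATCH
  c | scope=1 | value=30
  q | scope=2 | value=15
  p | scope=2 | value=90
Found 'a' at scope 2 with value 49

49


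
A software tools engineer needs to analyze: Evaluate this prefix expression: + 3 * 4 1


Parsing prefix expression: + 3 * 4 1
Step 1: Innermost operation '* 4 1'
  4 * 1 = 4
Step 2: Outer operation '+ 3 [4]'
  3 + 4 = 7

7


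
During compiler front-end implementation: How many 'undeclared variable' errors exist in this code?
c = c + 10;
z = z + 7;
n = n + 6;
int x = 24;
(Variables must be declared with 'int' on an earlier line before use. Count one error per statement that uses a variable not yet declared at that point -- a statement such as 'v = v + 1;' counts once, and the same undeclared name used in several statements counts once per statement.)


Scanning code line by line:
  Line 1: use 'c' -> ERROR (undeclared)
  Line 2: use 'z' -> ERROR (undeclared)
  Line 3: use 'n' -> ERROR (undeclared)
  Line 4: declare 'x' -> declared = ['x']
Total undeclared variable errors: 3

3


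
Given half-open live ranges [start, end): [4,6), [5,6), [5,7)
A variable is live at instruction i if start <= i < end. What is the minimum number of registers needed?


Live ranges:
  Var0: [4, 6)
  Var1: [5, 6)
  Var2: [5, 7)
Sweep-line events (position, delta, active):
  pos=4 start -> active=1
  pos=5 start -> active=2
  pos=5 start -> active=3
  pos=6 end -> active=2
  pos=6 end -> active=1
  pos=7 end -> active=0
Maximum simultaneous active: 3
Minimum registers needed: 3

3


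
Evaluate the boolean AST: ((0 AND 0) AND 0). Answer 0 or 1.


Step 1: Evaluate inner node
  0 AND 0 = 0
Step 2: Evaluate root node
  0 AND 0 = 0

0


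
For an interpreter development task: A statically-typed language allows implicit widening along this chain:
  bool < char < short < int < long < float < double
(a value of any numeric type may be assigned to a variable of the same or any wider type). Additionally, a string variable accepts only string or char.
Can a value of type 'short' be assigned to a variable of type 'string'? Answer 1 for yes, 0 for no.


Target variable type: string
Source value type: short
Rule: string accepts only {string, char}
  source 'short' in {string, char}? No
Result: 0

0


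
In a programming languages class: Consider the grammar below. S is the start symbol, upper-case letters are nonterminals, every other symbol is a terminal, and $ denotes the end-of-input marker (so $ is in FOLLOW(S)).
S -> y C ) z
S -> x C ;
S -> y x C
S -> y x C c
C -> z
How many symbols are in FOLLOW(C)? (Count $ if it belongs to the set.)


S is the start symbol and does not occur in any rule body, so FOLLOW(S) = {$}.
Examining every occurrence of C in a rule body:
  S -> y C ) z : C is followed by terminal ')' -> add ')'
  S -> x C ; : C is followed by terminal ';' -> add ';'
  S -> y x C : C is at the right end -> add FOLLOW(S) = {$}
  S -> y x C c : C is followed by terminal 'c' -> add 'c'
  C -> z : C does not occur in the body -> contributes nothing
FOLLOW(C) = {), ;, c, $}
Count: 4

4


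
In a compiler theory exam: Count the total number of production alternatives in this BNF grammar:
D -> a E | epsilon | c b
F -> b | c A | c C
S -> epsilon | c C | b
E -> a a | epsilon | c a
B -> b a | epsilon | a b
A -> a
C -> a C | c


Counting alternatives per rule:
  D: 3 alternative(s)
  F: 3 alternative(s)
  S: 3 alternative(s)
  E: 3 alternative(s)
  B: 3 alternative(s)
  A: 1 alternative(s)
  C: 2 alternative(s)
Sum: 3 + 3 + 3 + 3 + 3 + 1 + 2 = 18

18


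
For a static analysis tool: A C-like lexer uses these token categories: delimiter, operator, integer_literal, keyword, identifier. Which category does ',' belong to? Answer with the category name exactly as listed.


Token: ','
Checking categories:
  identifier: no
  integer_literal: no
  operator: no
  keyword: no
  delimiter: YES
Category: delimiter

delimiter


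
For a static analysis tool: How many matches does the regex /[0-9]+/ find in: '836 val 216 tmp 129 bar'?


Pattern: /[0-9]+/ (int literals)
Input: '836 val 216 tmp 129 bar'
Scanning for matches:
  Match 1: '836'
  Match 2: '216'
  Match 3: '129'
Total matches: 3

3


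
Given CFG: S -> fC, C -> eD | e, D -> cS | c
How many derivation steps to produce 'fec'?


Grammar: S -> fC, C -> eD | e, D -> cS | c
Deriving 'fec':
Step 1: S -> fC => fC
Step 2: C -> eD => feD
Step 3: D -> c => fec
Total derivation steps: 3

3


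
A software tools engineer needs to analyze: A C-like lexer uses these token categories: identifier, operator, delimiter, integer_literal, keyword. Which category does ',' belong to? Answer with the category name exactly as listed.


Token: ','
Checking categories:
  identifier: no
  integer_literal: no
  operator: no
  keyword: no
  delimiter: YES
Category: delimiter

delimiter


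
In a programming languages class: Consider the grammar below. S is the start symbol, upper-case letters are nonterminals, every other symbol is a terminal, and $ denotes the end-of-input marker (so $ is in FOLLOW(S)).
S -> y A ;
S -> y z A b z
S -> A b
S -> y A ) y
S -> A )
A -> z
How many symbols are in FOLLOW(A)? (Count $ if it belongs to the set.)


S is the start symbol and does not occur in any rule body, so FOLLOW(S) = {$}.
Examining every occurrence of A in a rule body:
  S -> y A ; : A is followed by terminal ';' -> add ';'
  S -> y z A b z : A is followed by terminal 'b' -> add 'b'
  S -> A b : A is followed by terminal 'b' -> add 'b' (already in the set)
  S -> y A ) y : A is followed by terminal ')' -> add ')'
  S -> A ) : A is followed by terminal ')' -> add ')' (already in the set)
  A -> z : A does not occur in the body -> contributes nothing
FOLLOW(A) = {), ;, b}
Count: 3

3


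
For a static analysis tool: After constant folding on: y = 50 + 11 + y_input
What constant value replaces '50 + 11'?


Identifying constant sub-expression:
  Original: y = 50 + 11 + y_input
  50 and 11 are both compile-time constants
  Evaluating: 50 + 11 = 61
  After folding: y = 61 + y_input

61


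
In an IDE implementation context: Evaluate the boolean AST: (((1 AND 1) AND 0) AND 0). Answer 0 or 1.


Step 1: Evaluate inner node
  1 AND 1 = 1
Step 2: Evaluate next node
  1 AND 0 = 0
Step 3: Evaluate root node
  0 AND 0 = 0

0


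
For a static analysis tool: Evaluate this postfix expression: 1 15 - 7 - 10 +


Processing tokens left to right:
Push 1, Push 15
Pop 1 and 15, compute 1 - 15 = -14, push -14
Push 7
Pop -14 and 7, compute -14 - 7 = -21, push -21
Push 10
Pop -21 and 10, compute -21 + 10 = -11, push -11
Stack result: -11

-11
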